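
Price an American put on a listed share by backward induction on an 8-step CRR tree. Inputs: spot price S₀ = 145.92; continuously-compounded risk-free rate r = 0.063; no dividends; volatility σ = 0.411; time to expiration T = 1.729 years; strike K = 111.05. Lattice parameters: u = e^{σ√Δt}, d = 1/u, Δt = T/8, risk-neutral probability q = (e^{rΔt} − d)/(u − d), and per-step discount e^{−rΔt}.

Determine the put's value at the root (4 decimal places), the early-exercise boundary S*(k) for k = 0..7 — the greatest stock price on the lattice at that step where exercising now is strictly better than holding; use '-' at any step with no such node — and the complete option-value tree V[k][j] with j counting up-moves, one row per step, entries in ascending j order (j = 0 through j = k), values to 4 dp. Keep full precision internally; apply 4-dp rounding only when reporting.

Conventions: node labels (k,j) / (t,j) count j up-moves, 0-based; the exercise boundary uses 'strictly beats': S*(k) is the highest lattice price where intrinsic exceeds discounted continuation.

Δt=0.21613, u=1.21055, d=0.82607, q=0.48803, disc=e^(-rΔt)=0.98648
k=8 terminal: V=max(K-S,0) → 79.4078 64.6809 43.0998 11.4744 0.0000 0.0000 0.0000 0.0000 0.0000
k=7: j=0 S=38.3043 intr=72.7457 cont=71.2439 V=72.7457[EX]; j=1 S=56.1319 intr=54.9181 cont=53.4163 V=54.9181[EX]; j=2 S=82.2568 intr=28.7932 cont=27.2914 V=28.7932[EX]; j=3 S=120.5407 intr=0.0000 cont=5.7951 V=5.7951[hold]; j=4 S=176.6427 intr=0.0000 cont=0.0000 V=0.0000[hold]; j=5 S=258.8557 intr=0.0000 cont=0.0000 V=0.0000[hold]; j=6 S=379.3323 intr=0.0000 cont=0.0000 V=0.0000[hold]; j=7 S=555.8809 intr=0.0000 cont=0.0000 V=0.0000[hold]  S*(7)=82.2568
k=6: j=0 S=46.3691 intr=64.6809 cont=63.1791 V=64.6809[EX]; j=1 S=67.9502 intr=43.0998 cont=41.5980 V=43.0998[EX]; j=2 S=99.5756 intr=11.4744 cont=17.3317 V=17.3317[hold]; j=3 S=145.9200 intr=0.0000 cont=2.9268 V=2.9268[hold]; j=4 S=213.8340 intr=0.0000 cont=0.0000 V=0.0000[hold]; j=5 S=313.3566 intr=0.0000 cont=0.0000 V=0.0000[hold]; j=6 S=459.1988 intr=0.0000 cont=0.0000 V=0.0000[hold]  S*(6)=67.9502
k=5: j=0 S=56.1319 intr=54.9181 cont=53.4163 V=54.9181[EX]; j=1 S=82.2568 intr=28.7932 cont=30.1113 V=30.1113[hold]; j=2 S=120.5407 intr=0.0000 cont=10.1623 V=10.1623[hold]; j=3 S=176.6427 intr=0.0000 cont=1.4781 V=1.4781[hold]; j=4 S=258.8557 intr=0.0000 cont=0.0000 V=0.0000[hold]; j=5 S=379.3323 intr=0.0000 cont=0.0000 V=0.0000[hold]  S*(5)=56.1319
k=4: j=0 S=67.9502 intr=43.0998 cont=42.2326 V=43.0998[EX]; j=1 S=99.5756 intr=11.4744 cont=20.1000 V=20.1000[hold]; j=2 S=145.9200 intr=0.0000 cont=5.8440 V=5.8440[hold]; j=3 S=213.8340 intr=0.0000 cont=0.7465 V=0.7465[hold]; j=4 S=313.3566 intr=0.0000 cont=0.0000 V=0.0000[hold]  S*(4)=67.9502
k=3: j=0 S=82.2568 intr=28.7932 cont=31.4440 V=31.4440[hold]; j=1 S=120.5407 intr=0.0000 cont=12.9648 V=12.9648[hold]; j=2 S=176.6427 intr=0.0000 cont=3.3109 V=3.3109[hold]; j=3 S=258.8557 intr=0.0000 cont=0.3770 V=0.3770[hold]  S*(3)=-
k=2: j=0 S=99.5756 intr=11.4744 cont=22.1223 V=22.1223[hold]; j=1 S=145.9200 intr=0.0000 cont=8.1418 V=8.1418[hold]; j=2 S=213.8340 intr=0.0000 cont=1.8536 V=1.8536[hold]  S*(2)=-
k=1: j=0 S=120.5407 intr=0.0000 cont=15.0924 V=15.0924[hold]; j=1 S=176.6427 intr=0.0000 cont=5.0043 V=5.0043[hold]  S*(1)=-
k=0: j=0 S=145.9200 intr=0.0000 cont=10.0316 V=10.0316[hold]  S*(0)=-

price = 10.0316
boundary = - - - - 67.9502 56.1319 67.9502 82.2568
tree:
10.0316
15.0924 5.0043
22.1223 8.1418 1.8536
31.4440 12.9648 3.3109 0.3770
43.0998 20.1000 5.8440 0.7465 0.0000
54.9181 30.1113 10.1623 1.4781 0.0000 0.0000
64.6809 43.0998 17.3317 2.9268 0.0000 0.0000 0.0000
72.7457 54.9181 28.7932 5.7951 0.0000 0.0000 0.0000 0.0000
79.4078 64.6809 43.0998 11.4744 0.0000 0.0000 0.0000 0.0000 0.0000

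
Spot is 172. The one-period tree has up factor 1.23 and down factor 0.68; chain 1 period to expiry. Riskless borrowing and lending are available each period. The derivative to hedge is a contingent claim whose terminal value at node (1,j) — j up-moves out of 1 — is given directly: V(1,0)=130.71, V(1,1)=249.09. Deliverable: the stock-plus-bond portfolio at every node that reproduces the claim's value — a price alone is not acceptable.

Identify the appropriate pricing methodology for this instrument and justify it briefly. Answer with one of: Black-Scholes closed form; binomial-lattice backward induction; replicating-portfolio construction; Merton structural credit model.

framework: replicating-portfolio construction

Key observation: the deliverable is the dynamic trading strategy on the 1-step tree (spot 172, moves 1.23 and 0.68), so the valuation must go through the node-by-node replicating-portfolio solve.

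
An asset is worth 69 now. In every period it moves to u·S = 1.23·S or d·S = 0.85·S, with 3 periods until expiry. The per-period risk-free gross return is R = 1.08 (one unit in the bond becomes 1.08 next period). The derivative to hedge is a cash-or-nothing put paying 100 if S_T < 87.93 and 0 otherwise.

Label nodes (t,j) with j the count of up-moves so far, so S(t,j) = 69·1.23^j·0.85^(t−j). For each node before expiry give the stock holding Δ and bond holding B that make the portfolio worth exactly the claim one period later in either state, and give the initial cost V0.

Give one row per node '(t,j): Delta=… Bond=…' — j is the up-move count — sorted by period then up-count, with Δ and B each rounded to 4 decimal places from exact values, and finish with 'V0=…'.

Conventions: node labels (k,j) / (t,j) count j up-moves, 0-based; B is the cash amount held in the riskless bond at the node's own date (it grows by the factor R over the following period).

(0,0): Delta=-1.5624 Bond=135.1505
(1,0): Delta=-2.5146 Bond=201.8071
(1,1): Delta=-1.1333 Bond=109.5423
(2,0): Delta=0.0000 Bond=92.5926
(2,1): Delta=-3.6479 Bond=299.7076
(2,2): Delta=0.0000 Bond=0.0000
V0=27.3426

Risk-neutral probability p* = (R−d)/(u−d) = (1.08−0.85)/(1.23−0.85) = 0.6053.
Expiry values: V(3,0)=100.0000, V(3,1)=100.0000, V(3,2)=0.0000, V(3,3)=0.0000
Node (2,0) S=49.8525: V=(p*·100.0000+(1−p*)·100.0000)/1.08=92.5926; Δ=(100.0000−100.0000)/(61.3186−42.3746)=0.0000; B=V−Δ·S=92.5926
Node (2,1) S=72.1395: V=(p*·0.0000+(1−p*)·100.0000)/1.08=36.5497; Δ=(0.0000−100.0000)/(88.7316−61.3186)=-3.6479; B=V−Δ·S=299.7076
Node (2,2) S=104.3901: V=(p*·0.0000+(1−p*)·0.0000)/1.08=0.0000; Δ=(0.0000−0.0000)/(128.3998−88.7316)=0.0000; B=V−Δ·S=0.0000
Node (1,0) S=58.6500: V=(p*·36.5497+(1−p*)·92.5926)/1.08=54.3258; Δ=(36.5497−92.5926)/(72.1395−49.8525)=-2.5146; B=V−Δ·S=201.8071
Node (1,1) S=84.8700: V=(p*·0.0000+(1−p*)·36.5497)/1.08=13.3588; Δ=(0.0000−36.5497)/(104.3901−72.1395)=-1.1333; B=V−Δ·S=109.5423
Node (0,0) S=69.0000: V=(p*·13.3588+(1−p*)·54.3258)/1.08=27.3426; Δ=(13.3588−54.3258)/(84.8700−58.6500)=-1.5624; B=V−Δ·S=135.1505
Verification: the root portfolio costs Δ(0,0)·S0 + B(0,0) = 27.3426, matching V0.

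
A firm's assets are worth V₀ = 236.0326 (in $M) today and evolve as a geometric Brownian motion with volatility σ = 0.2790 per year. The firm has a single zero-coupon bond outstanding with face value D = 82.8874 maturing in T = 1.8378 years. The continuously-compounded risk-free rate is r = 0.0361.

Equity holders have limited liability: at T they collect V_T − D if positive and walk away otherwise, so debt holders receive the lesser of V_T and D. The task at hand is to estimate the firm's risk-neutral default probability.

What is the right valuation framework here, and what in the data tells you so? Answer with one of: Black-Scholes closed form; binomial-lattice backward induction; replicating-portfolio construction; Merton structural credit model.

Key observation: the question is about default risk generated by asset-value dynamics against a debt face of 82.8874 — the structural framework prices exactly that.

framework: Merton structural credit model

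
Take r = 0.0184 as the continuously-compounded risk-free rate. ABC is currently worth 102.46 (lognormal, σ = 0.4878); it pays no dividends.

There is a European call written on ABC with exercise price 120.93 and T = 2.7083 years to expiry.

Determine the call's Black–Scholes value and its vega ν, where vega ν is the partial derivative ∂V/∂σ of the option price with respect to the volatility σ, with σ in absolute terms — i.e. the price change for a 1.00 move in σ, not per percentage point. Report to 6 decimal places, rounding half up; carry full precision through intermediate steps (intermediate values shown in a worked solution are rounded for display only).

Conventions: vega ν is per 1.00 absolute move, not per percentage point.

σ√T = 0.4878·√2.7083 = 0.802768
d₁ = (ln(S/K) + (r+σ²/2)T) / (σ√T) = (ln(102.46/120.93) + (0.0184+0.4878²/2)·2.7083) / 0.802768 = (-0.165739 + 0.372051) / 0.802768 = 0.257000
d₂ = d₁ − σ√T = 0.257000 − 0.802768 = -0.545768
e^{−rT} = 0.951389
N(d₁) = 0.601411,  N(d₂) = 0.292613
Call price V = S·N(d₁) − K·e^{−rT}·N(d₂) = 61.620547 − 33.665514 = 27.955033
φ(d₁) = (1/√(2π))·e^{−d₁²/2} = 0.385983
ν = S·φ(d₁)·√T = 65.083425

price = 27.955033
ν = 65.083425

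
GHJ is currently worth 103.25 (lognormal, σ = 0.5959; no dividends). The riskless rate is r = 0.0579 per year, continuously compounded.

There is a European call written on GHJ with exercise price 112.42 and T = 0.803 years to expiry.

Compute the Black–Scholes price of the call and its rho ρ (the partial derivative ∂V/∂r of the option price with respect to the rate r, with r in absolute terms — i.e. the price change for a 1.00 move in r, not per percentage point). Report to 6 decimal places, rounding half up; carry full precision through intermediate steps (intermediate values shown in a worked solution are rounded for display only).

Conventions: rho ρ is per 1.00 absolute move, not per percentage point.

σ√T = 0.5959·√0.803 = 0.533988
d₁ = (ln(S/K) + (r+σ²/2)T) / (σ√T) = (ln(103.25/112.42) + (0.0579+0.5959²/2)·0.803) / 0.533988 = (-0.085089 + 0.189065) / 0.533988 = 0.194717
d₂ = d₁ − σ√T = 0.194717 − 0.533988 = -0.339271
e^{−rT} = 0.954571
N(d₁) = 0.577193,  N(d₂) = 0.367203
Call price V = S·N(d₁) − K·e^{−rT}·N(d₂) = 59.595150 − 39.405584 = 20.189566
ρ = K·T·e^{−rT}·N(d₂) = 31.642684

price = 20.189566
ρ = 31.642684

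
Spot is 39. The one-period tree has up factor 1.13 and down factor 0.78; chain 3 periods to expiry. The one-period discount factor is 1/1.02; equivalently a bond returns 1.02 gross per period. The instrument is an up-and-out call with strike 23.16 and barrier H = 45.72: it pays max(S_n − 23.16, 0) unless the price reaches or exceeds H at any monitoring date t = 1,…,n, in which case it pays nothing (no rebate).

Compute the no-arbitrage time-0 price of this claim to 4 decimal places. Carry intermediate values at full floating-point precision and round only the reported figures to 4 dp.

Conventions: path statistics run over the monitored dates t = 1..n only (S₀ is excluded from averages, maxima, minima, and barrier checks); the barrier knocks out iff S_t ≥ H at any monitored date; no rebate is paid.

No-arbitrage gives p* = (R−d)/(u−d) = 0.6857: enumerate every path, weight its payoff by its p*-probability, and discount by R^3.
Enumerate all 2^3 = 8 price paths (U = up ×1.13, D = down ×0.78); each path with k up-moves has probability p*^k·(1−p*)^(3−k).
DDD: M=30.4200, payoff=0.0000, prob=0.031044
UDD: M=44.0700, payoff=3.6522, prob=0.067732
DUD: M=34.3746, payoff=3.6522, prob=0.067732
UUD: M=49.7991, payoff=0.0000, prob=0.147778
DDU: M=30.4200, payoff=3.6522, prob=0.067732
UDU: M=44.0700, payoff=15.6833, prob=0.147778
DUU: M=38.8433, payoff=15.6833, prob=0.147778
UUU: M=56.2730, payoff=0.0000, prob=0.322426
Price = Σ prob·payoff / R^3 = 5.377414 / 1.061208 = 5.0673

price = 5.0673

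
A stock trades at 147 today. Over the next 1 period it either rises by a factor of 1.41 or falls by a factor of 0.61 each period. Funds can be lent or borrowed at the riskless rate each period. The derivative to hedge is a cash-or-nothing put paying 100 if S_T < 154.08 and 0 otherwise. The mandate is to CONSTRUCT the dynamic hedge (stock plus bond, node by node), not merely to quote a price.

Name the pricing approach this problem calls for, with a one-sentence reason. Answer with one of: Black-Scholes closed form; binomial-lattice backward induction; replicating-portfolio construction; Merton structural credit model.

Key observation: a price alone would not answer the question — the per-node share/bond construction on the spot-147, 1.41/0.61 tree is required, and only the replicating-portfolio method yields it.

framework: replicating-portfolio construction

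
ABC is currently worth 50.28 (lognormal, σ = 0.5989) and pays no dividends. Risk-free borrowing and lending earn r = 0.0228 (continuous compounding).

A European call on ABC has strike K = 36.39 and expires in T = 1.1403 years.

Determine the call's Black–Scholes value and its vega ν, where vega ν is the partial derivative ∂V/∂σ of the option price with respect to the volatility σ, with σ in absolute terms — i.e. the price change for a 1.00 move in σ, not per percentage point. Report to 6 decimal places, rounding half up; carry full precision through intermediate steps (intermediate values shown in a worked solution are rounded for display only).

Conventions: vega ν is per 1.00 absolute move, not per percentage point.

σ√T = 0.5989·√1.1403 = 0.639534
d₁ = (ln(S/K) + (r+σ²/2)T) / (σ√T) = (ln(50.28/36.39) + (0.0228+0.5989²/2)·1.1403) / 0.639534 = (0.323313 + 0.230501) / 0.639534 = 0.865965
d₂ = d₁ − σ√T = 0.865965 − 0.639534 = 0.226431
e^{−rT} = 0.974336
N(d₁) = 0.806745,  N(d₂) = 0.589567
Call price V = S·N(d₁) − K·e^{−rT}·N(d₂) = 40.563154 − 20.903734 = 19.659420
φ(d₁) = (1/√(2π))·e^{−d₁²/2} = 0.274203
ν = S·φ(d₁)·√T = 14.722353

price = 19.659420
ν = 14.722353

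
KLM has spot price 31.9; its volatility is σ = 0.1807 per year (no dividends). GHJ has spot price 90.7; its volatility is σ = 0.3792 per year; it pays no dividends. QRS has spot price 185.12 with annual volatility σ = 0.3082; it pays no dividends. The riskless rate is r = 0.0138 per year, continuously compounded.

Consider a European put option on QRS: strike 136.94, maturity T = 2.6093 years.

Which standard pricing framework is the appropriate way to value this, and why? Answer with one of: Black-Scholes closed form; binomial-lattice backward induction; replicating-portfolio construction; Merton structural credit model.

framework: Black-Scholes closed form

Key observation: a European-exercise option on QRS struck at 136.94 — a GBM underlying with constant parameters — admits an analytic price: the data contain no early exercise, no discrete tree, no debt structure.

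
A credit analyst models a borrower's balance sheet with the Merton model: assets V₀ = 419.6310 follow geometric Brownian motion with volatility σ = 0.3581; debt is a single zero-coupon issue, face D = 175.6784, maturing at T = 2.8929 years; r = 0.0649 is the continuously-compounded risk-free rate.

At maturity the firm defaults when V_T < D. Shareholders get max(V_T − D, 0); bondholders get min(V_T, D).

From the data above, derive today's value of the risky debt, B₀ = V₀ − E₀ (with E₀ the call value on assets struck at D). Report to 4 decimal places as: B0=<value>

With assets at 419.6310 and a single debt payment of 175.6784 at 2.8929 years:
d₁ = [ln(V₀/D) + (r + σ²/2)T] / (σ√T)
   = [ln(419.6310/175.6784) + (0.0649 + 0.5·0.3581²)·2.8929] / (0.3581·√2.8929)
   = [0.870721 + 0.373236] / 0.609075 = 2.042368
d₂ = d₁ − σ√T = 2.042368 − 0.609075 = 1.433293
N(d₁) = 0.979443,  N(d₂) = 0.924113,  e^(−rT) = 0.828823
E₀ = V₀·N(d₁) − D·e^(−rT)·N(d₂)
   = 419.6310·0.979443 − 175.6784·0.828823·0.924113 = 276.447844
B₀ = V₀ − E₀ = 419.6310 − 276.447844 = 143.183156

B0=143.1832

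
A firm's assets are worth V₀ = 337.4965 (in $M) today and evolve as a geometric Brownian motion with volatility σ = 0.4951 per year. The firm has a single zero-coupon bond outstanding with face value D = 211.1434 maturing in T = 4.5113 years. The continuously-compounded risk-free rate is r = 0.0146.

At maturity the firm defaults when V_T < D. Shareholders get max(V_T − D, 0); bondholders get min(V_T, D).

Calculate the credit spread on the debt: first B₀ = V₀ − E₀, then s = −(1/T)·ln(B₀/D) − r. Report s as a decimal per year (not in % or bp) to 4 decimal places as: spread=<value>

spread=0.0638

Apply the equity-as-call identities (strike 211.1434, horizon 4.5113 years):
d₁ = [ln(V₀/D) + (r + σ²/2)T] / (σ√T)
   = [ln(337.4965/211.1434) + (0.0146 + 0.5·0.4951²)·4.5113] / (0.4951·√4.5113)
   = [0.469018 + 0.618779] / 1.051584 = 1.034437
d₂ = d₁ − σ√T = 1.034437 − 1.051584 = -0.017147
N(d₁) = 0.849534,  N(d₂) = 0.493160,  e^(−rT) = 0.936257
E₀ = V₀·N(d₁) − D·e^(−rT)·N(d₂)
   = 337.4965·0.849534 − 211.1434·0.936257·0.493160 = 189.224686
B₀ = V₀ − E₀ = 337.4965 − 189.224686 = 148.271814
spread = −(1/T)·ln(B₀/D) − r = −(1/4.5113)·ln(148.271814/211.1434) − 0.0146 = 0.06375665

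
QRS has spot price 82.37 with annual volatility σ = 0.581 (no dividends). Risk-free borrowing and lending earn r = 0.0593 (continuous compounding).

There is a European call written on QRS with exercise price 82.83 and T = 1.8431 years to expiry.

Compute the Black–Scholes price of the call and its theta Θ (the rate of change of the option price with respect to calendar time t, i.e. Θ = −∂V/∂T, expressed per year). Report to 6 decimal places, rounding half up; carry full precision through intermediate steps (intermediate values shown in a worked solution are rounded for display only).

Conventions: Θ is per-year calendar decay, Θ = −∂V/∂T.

σ√T = 0.581·√1.8431 = 0.788770
d₁ = (ln(S/K) + (r+σ²/2)T) / (σ√T) = (ln(82.37/82.83) + (0.0593+0.581²/2)·1.8431) / 0.788770 = (-0.005569 + 0.420375) / 0.788770 = 0.525890
d₂ = d₁ − σ√T = 0.525890 − 0.788770 = -0.262881
e^{−rT} = 0.896465
N(d₁) = 0.700518,  N(d₂) = 0.396321
Call price V = S·N(d₁) − K·e^{−rT}·N(d₂) = 57.701631 − 29.428522 = 28.273109
φ(d₁) = (1/√(2π))·e^{−d₁²/2} = 0.347421
Θ = −S·φ(d₁)·σ/(2√T) − r·K·e^{−rT}·N(d₂) = −6.123456 − 1.745111 = -7.868567

price = 28.273109
Θ = -7.868567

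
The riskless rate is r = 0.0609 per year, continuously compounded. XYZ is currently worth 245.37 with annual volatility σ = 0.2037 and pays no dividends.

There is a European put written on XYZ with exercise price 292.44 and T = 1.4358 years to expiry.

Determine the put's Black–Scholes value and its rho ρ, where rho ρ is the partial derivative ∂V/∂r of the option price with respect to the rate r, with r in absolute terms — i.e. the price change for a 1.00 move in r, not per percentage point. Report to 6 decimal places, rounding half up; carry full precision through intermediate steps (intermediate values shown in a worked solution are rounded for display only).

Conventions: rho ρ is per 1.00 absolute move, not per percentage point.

σ√T = 0.2037·√1.4358 = 0.244083
d₁ = (ln(S/K) + (r+σ²/2)T) / (σ√T) = (ln(245.37/292.44) + (0.0609+0.2037²/2)·1.4358) / 0.244083 = (-0.175492 + 0.117229) / 0.244083 = -0.238704
d₂ = d₁ − σ√T = -0.238704 − 0.244083 = -0.482787
e^{−rT} = 0.916274
N(−d₁) = 0.594333,  N(−d₂) = 0.685377
Put price V = K·e^{−rT}·N(−d₂) − S·N(−d₁) = 183.650152 − 145.831371 = 37.818781
ρ = −K·T·e^{−rT}·N(−d₂) = -263.684888

price = 37.818781
ρ = -263.684888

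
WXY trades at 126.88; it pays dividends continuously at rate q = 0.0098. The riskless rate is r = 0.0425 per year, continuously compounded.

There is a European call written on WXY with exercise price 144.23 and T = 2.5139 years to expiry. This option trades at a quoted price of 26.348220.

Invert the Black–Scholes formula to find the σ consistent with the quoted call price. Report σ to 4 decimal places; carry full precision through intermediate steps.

sigma = 0.3692

At σ = 0.3692 the Black–Scholes value reproduces the quote:
σ√T = 0.3692·√2.5139 = 0.585377
d₁ = (ln(S/K) + (r−q+σ²/2)T) / (σ√T) = (ln(126.88/144.23) + (0.0425−0.0098+0.3692²/2)·2.5139) / 0.585377 = (-0.128167 + 0.253538) / 0.585377 = 0.214170
d₂ = d₁ − σ√T = 0.214170 − 0.585377 = -0.371207
e^{−rT} = 0.898669
e^{−qT} = 0.975665
N(d₁) = 0.584793,  N(d₂) = 0.355242
V = S·e^{−qT}·N(d₁) − K·e^{−rT}·N(d₂) = 72.392866 − 46.044646 = 26.348220 (matching the quote); vega is positive throughout, so no other σ reproduces this price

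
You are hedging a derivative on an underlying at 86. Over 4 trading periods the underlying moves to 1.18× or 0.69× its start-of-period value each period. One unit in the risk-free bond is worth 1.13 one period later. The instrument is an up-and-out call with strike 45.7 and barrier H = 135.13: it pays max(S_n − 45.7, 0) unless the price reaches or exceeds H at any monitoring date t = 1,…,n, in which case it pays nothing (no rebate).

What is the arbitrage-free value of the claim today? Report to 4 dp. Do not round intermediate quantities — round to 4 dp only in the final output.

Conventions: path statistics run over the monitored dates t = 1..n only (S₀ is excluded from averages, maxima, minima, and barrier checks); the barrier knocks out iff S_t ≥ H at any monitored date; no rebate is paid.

price = 7.3909

Risk-neutral up-probability p* = (R−d)/(u−d) = (1.13−0.69)/(1.18−0.69) = 0.8980; the claim prices as the p*-weighted sum of path payoffs discounted by R^4.
Enumerate all 2^4 = 16 price paths (U = up ×1.18, D = down ×0.69); each path with k up-moves has probability p*^k·(1−p*)^(4−k).
DDDD: M=59.3400, payoff=0.0000, prob=0.000108
UDDD: M=101.4800, payoff=0.0000, prob=0.000954
DUDD: M=70.0212, payoff=0.0000, prob=0.000954
UUDD: M=119.7464, payoff=11.3113, prob=0.008396
DDUD: M=59.3400, payoff=0.0000, prob=0.000954
UDUD: M=101.4800, payoff=11.3113, prob=0.008396
DUUD: M=82.6250, payoff=11.3113, prob=0.008396
UUUD: M=141.3008, payoff=0.0000, prob=0.073883
DDDU: M=59.3400, payoff=0.0000, prob=0.000954
UDDU: M=101.4800, payoff=11.3113, prob=0.008396
DUDU: M=70.0212, payoff=11.3113, prob=0.008396
UUDU: M=119.7464, payoff=51.7975, prob=0.073883
DDUU: M=59.3400, payoff=11.3113, prob=0.008396
UDUU: M=101.4800, payoff=51.7975, prob=0.073883
DUUU: M=97.4975, payoff=51.7975, prob=0.073883
UUUU: M=166.7349, payoff=0.0000, prob=0.650169
Price = Σ prob·payoff / R^4 = 12.050648 / 1.630474 = 7.3909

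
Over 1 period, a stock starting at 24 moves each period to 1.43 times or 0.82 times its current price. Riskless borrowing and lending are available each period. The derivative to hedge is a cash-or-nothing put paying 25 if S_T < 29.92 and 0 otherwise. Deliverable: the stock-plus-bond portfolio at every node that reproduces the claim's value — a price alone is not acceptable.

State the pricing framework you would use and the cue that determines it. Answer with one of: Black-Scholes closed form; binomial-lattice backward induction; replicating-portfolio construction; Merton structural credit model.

Key observation: a price alone would not answer the question — the per-node share/bond construction on the spot-24, 1.43/0.82 tree is required, and only the replicating-portfolio method yields it.

framework: replicating-portfolio construction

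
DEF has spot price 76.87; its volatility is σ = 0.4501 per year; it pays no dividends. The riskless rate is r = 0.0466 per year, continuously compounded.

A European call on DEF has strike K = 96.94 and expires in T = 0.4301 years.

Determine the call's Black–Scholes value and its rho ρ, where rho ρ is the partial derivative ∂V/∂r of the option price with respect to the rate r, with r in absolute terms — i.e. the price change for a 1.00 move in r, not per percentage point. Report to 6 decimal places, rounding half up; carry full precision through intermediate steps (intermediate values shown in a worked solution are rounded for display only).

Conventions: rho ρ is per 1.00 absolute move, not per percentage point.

σ√T = 0.4501·√0.4301 = 0.295185
d₁ = (ln(S/K) + (r+σ²/2)T) / (σ√T) = (ln(76.87/96.94) + (0.0466+0.4501²/2)·0.4301) / 0.295185 = (-0.231977 + 0.063610) / 0.295185 = -0.570378
d₂ = d₁ − σ√T = -0.570378 − 0.295185 = -0.865563
e^{−rT} = 0.980157
N(d₁) = 0.284211,  N(d₂) = 0.193365
Call price V = S·N(d₁) − K·e^{−rT}·N(d₂) = 21.847267 − 18.372842 = 3.474424
ρ = K·T·e^{−rT}·N(d₂) = 7.902159

price = 3.474424
ρ = 7.902159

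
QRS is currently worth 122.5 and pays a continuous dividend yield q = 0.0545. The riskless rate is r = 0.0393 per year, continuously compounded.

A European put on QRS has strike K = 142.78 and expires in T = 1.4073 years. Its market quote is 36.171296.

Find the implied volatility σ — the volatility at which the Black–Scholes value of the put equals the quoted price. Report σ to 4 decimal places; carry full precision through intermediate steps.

sigma = 0.4097

At σ = 0.4097 the Black–Scholes value reproduces the quote:
σ√T = 0.4097·√1.4073 = 0.486026
d₁ = (ln(S/K) + (r−q+σ²/2)T) / (σ√T) = (ln(122.5/142.78) + (0.0393−0.0545+0.4097²/2)·1.4073) / 0.486026 = (-0.153194 + 0.096720) / 0.486026 = -0.116196
d₂ = d₁ − σ√T = -0.116196 − 0.486026 = -0.602222
e^{−rT} = 0.946195
e^{−qT} = 0.926170
N(−d₁) = 0.546252,  N(−d₂) = 0.726487
V = K·e^{−rT}·N(−d₂) − S·e^{−qT}·N(−d₁) = 98.146688 − 61.975392 = 36.171296 (the quoted price), and the Black–Scholes price is strictly increasing in σ, so σ is unique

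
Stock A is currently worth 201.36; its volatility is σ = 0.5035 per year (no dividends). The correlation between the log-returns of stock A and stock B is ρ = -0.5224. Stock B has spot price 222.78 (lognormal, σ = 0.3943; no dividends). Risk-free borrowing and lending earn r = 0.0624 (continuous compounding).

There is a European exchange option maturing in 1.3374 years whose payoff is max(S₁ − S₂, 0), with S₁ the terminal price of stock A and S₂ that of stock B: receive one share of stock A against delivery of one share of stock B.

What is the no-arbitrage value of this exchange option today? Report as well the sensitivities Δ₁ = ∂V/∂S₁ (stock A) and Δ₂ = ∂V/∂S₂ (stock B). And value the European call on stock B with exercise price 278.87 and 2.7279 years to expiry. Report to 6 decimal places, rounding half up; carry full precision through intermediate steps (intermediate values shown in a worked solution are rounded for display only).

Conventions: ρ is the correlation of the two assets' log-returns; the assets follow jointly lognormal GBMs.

exchange price = 63.976092
Δ1 = 0.634065
Δ2 = -0.285929
price(stock B call K=278.87) = 52.436911

σ_eff = √(σ₁² + σ₂² − 2ρσ₁σ₂) = √(0.5035² + 0.3943² − 2·-0.5224·0.5035·0.3943) = 0.785117
d₁ = (ln(S₁/S₂) + (q₂ − q₁ + σ_eff²/2)T) / (σ_eff√T) = (ln(201.36/222.78) + (0.0 − 0.0 + 0.308204)·1.3374) / 0.907957 = 0.342640
d₂ = d₁ − σ_eff√T = 0.342640 − 0.907957 = -0.565317
N(d₁) = 0.634065,  N(d₂) = 0.285929
V = S₁·e^{−q₁T}·N(d₁) − S₂·e^{−q₂T}·N(d₂) = 127.675398 − 63.699306 = 63.976092
Δ₁ = e^{−q₁T}·N(d₁) = 0.634065;  Δ₂ = −e^{−q₂T}·N(d₂) = -0.285929
[vanilla: stock B call K=278.87]
σ√T = 0.3943·√2.7279 = 0.651240
d₁ = (ln(S/K) + (r+σ²/2)T) / (σ√T) = (ln(222.78/278.87) + (0.0624+0.3943²/2)·2.7279) / 0.651240 = (-0.224561 + 0.382278) / 0.651240 = 0.242179
d₂ = d₁ − σ√T = 0.242179 − 0.651240 = -0.409061
e^{−rT} = 0.843478
N(d₁) = 0.595679,  N(d₂) = 0.341248
price = S·N(d₁) − K·e^{−rT}·N(d₂) = 132.705434 − 80.268522 = 52.436911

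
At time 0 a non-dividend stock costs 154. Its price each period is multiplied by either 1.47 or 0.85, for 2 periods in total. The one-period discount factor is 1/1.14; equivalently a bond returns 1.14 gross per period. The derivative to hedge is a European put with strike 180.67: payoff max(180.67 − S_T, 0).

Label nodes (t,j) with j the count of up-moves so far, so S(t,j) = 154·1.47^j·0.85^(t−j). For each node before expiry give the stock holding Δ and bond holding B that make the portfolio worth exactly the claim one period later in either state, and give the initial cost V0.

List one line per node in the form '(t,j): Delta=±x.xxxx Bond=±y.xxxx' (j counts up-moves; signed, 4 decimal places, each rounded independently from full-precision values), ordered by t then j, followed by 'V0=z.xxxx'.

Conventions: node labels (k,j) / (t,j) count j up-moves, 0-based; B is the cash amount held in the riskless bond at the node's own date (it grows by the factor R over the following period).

(0,0): Delta=-0.3394 Bond=67.3952
(1,0): Delta=-0.8552 Bond=144.3483
(1,1): Delta=0.0000 Bond=0.0000
V0=15.1295

Under the risk-neutral measure, an up-move has probability p* = (R−d)/(u−d) = 0.4677 and values discount at R = 1.14.
Terminal payoffs: V(2,0)=69.4050, V(2,1)=0.0000, V(2,2)=0.0000
Node (1,0) S=130.9000: V=(p*·0.0000+(1−p*)·69.4050)/1.14=32.4047; Δ=(0.0000−69.4050)/(192.4230−111.2650)=-0.8552; B=V−Δ·S=144.3483
Node (1,1) S=226.3800: V=(p*·0.0000+(1−p*)·0.0000)/1.14=0.0000; Δ=(0.0000−0.0000)/(332.7786−192.4230)=0.0000; B=V−Δ·S=0.0000
Node (0,0) S=154.0000: V=(p*·0.0000+(1−p*)·32.4047)/1.14=15.1295; Δ=(0.0000−32.4047)/(226.3800−130.9000)=-0.3394; B=V−Δ·S=67.3952
Check: Δ(0,0)·S0 + B(0,0) = 15.1295 = V0.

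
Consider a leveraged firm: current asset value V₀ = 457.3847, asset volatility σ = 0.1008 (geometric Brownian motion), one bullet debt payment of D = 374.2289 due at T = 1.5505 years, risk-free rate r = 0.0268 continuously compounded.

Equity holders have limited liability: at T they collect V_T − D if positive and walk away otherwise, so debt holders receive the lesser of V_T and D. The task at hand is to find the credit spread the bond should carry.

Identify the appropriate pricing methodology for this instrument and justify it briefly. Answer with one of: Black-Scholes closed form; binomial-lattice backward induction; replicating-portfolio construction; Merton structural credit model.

Key observation: the asked-for credit quantity lives on the firm's capital structure — asset value, asset volatility, debt face 374.2289 — which is the structural model's domain.

framework: Merton structural credit model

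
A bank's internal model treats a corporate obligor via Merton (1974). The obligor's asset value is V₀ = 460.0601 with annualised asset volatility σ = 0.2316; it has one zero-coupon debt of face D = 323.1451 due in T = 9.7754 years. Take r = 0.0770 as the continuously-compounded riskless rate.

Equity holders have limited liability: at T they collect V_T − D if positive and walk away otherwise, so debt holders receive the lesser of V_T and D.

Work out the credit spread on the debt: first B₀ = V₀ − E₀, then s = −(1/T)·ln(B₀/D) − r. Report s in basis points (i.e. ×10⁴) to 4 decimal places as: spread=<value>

Work the structural quantities from V₀ = 460.0601 against face 323.1451:
d₁ = [ln(V₀/D) + (r + σ²/2)T] / (σ√T)
   = [ln(460.0601/323.1451) + (0.0770 + 0.5·0.2316²)·9.7754] / (0.2316·√9.7754)
   = [0.353256 + 1.014875] / 0.724112 = 1.889391
d₂ = d₁ − σ√T = 1.889391 − 0.724112 = 1.165278
N(d₁) = 0.970580,  N(d₂) = 0.878047,  e^(−rT) = 0.471090
E₀ = V₀·N(d₁) − D·e^(−rT)·N(d₂)
   = 460.0601·0.970580 − 323.1451·0.471090·0.878047 = 312.859756
B₀ = V₀ − E₀ = 460.0601 − 312.859756 = 147.200344
spread = −(1/T)·ln(B₀/D) − r = −(1/9.7754)·ln(147.200344/323.1451) − 0.0770 = 0.00343731
in basis points: 0.00343731 × 10⁴ = 34.3731 bp

spread=34.3731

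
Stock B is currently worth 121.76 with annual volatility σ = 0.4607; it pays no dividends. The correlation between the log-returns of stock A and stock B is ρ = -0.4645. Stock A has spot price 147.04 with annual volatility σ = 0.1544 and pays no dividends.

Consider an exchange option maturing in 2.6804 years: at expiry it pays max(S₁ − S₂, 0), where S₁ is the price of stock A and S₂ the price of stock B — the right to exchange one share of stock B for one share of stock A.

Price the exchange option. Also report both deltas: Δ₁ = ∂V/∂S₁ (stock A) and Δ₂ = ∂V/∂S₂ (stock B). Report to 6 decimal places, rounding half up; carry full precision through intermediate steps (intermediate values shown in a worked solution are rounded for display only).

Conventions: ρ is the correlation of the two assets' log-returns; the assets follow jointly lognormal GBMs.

exchange price = 60.264777
Δ1 = 0.745246
Δ2 = -0.405027

σ_eff = √(σ₁² + σ₂² − 2ρσ₁σ₂) = √(0.1544² + 0.4607² − 2·-0.4645·0.1544·0.4607) = 0.549696
d₁ = (ln(S₁/S₂) + (q₂ − q₁ + σ_eff²/2)T) / (σ_eff√T) = (ln(147.04/121.76) + (0.0 − 0.0 + 0.151083)·2.6804) / 0.899958 = 0.659603
d₂ = d₁ − σ_eff√T = 0.659603 − 0.899958 = -0.240355
N(d₁) = 0.745246,  N(d₂) = 0.405027
V = S₁·e^{−q₁T}·N(d₁) − S₂·e^{−q₂T}·N(d₂) = 109.580925 − 49.316148 = 60.264777
Key observation: no risk-free rate is needed — with the second asset as numeraire the exchange option is a call on the ratio S₁/S₂, and r cancels out of the value.
Δ₁ = e^{−q₁T}·N(d₁) = 0.745246;  Δ₂ = −e^{−q₂T}·N(d₂) = -0.405027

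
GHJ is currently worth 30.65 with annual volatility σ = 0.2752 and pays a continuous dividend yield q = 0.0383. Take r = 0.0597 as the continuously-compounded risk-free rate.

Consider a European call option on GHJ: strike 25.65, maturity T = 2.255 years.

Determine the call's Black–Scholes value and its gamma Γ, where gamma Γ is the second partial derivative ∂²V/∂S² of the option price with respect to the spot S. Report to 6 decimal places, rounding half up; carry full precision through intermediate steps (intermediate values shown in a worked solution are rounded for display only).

σ√T = 0.2752·√2.255 = 0.413258
d₁ = (ln(S/K) + (r−q+σ²/2)T) / (σ√T) = (ln(30.65/25.65) + (0.0597−0.0383+0.2752²/2)·2.255) / 0.413258 = (0.178089 + 0.133648) / 0.413258 = 0.754340
d₂ = d₁ − σ√T = 0.754340 − 0.413258 = 0.341082
e^{−rT} = 0.874045
e^{−qT} = 0.917258
N(d₁) = 0.774677,  N(d₂) = 0.633479
Call price V = S·e^{−qT}·N(d₁) − K·e^{−rT}·N(d₂) = 21.779249 − 14.202124 = 7.577125
φ(d₁) = (1/√(2π))·e^{−d₁²/2} = 0.300156
Γ = e^{−qT}·φ(d₁) / (S·σ·√T) = 0.021736

price = 7.577125
Γ = 0.021736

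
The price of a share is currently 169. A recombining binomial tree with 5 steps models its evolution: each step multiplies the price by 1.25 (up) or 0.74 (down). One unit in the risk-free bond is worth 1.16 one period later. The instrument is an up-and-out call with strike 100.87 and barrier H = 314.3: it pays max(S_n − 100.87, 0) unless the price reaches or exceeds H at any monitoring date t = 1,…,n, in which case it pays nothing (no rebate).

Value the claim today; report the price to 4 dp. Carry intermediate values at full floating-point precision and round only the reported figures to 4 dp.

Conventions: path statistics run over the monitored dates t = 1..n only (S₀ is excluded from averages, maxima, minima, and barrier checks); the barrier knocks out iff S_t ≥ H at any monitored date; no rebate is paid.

price = 29.7659

Under the martingale measure an up-move has probability p* = 0.8235; value the claim as the probability-weighted average of per-path payoffs, discounted 5 periods at R = 1.16.
Enumerate all 2^5 = 32 price paths (U = up ×1.25, D = down ×0.74); each path with k up-moves has probability p*^k·(1−p*)^(5−k).
DDDDD: M=125.0600, payoff=0.0000, prob=0.000171
UDDDD: M=211.2500, payoff=0.0000, prob=0.000799
DUDDD: M=156.3250, payoff=0.0000, prob=0.000799
UUDDD: M=264.0625, payoff=6.1345, prob=0.003727
DDUDD: M=125.0600, payoff=0.0000, prob=0.000799
UDUDD: M=211.2500, payoff=6.1345, prob=0.003727
DUUDD: M=195.4062, payoff=6.1345, prob=0.003727
UUUDD: M=330.0781, payoff=0.0000, prob=0.017393
DDDUD: M=125.0600, payoff=0.0000, prob=0.000799
UDDUD: M=211.2500, payoff=6.1345, prob=0.003727
DUDUD: M=156.3250, payoff=6.1345, prob=0.003727
UUDUD: M=264.0625, payoff=79.8808, prob=0.017393
DDUUD: M=144.6006, payoff=6.1345, prob=0.003727
UDUUD: M=244.2578, payoff=79.8808, prob=0.017393
DUUUD: M=244.2578, payoff=79.8808, prob=0.017393
UUUUD: M=412.5977, payoff=0.0000, prob=0.081169
DDDDU: M=125.0600, payoff=0.0000, prob=0.000799
UDDDU: M=211.2500, payoff=6.1345, prob=0.003727
DUDDU: M=156.3250, payoff=6.1345, prob=0.003727
UUDDU: M=264.0625, payoff=79.8808, prob=0.017393
DDUDU: M=125.0600, payoff=6.1345, prob=0.003727
UDUDU: M=211.2500, payoff=79.8808, prob=0.017393
DUUDU: M=195.4062, payoff=79.8808, prob=0.017393
UUUDU: M=330.0781, payoff=0.0000, prob=0.081169
DDDUU: M=125.0600, payoff=6.1345, prob=0.003727
UDDUU: M=211.2500, payoff=79.8808, prob=0.017393
DUDUU: M=180.7508, payoff=79.8808, prob=0.017393
UUDUU: M=305.3223, payoff=204.4523, prob=0.081169
DDUUU: M=180.7508, payoff=79.8808, prob=0.017393
UDUUU: M=305.3223, payoff=204.4523, prob=0.081169
DUUUU: M=305.3223, payoff=204.4523, prob=0.081169
UUUUU: M=515.7471, payoff=0.0000, prob=0.378787
Price = Σ prob·payoff / R^5 = 62.518551 / 2.100342 = 29.7659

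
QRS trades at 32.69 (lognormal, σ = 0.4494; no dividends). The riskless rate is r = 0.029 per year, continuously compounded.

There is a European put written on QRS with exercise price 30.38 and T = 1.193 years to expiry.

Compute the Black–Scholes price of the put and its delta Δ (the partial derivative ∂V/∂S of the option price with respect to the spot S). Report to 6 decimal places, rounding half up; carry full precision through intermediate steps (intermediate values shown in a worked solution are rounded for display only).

σ√T = 0.4494·√1.193 = 0.490855
d₁ = (ln(S/K) + (r+σ²/2)T) / (σ√T) = (ln(32.69/30.38) + (0.029+0.4494²/2)·1.193) / 0.490855 = (0.073285 + 0.155066) / 0.490855 = 0.465211
d₂ = d₁ − σ√T = 0.465211 − 0.490855 = -0.025644
e^{−rT} = 0.965995
N(−d₁) = 0.320890,  N(−d₂) = 0.510229
Put price V = K·e^{−rT}·N(−d₂) − S·N(−d₁) = 14.973662 − 10.489903 = 4.483759
Δ = −N(−d₁) = -0.320890

price = 4.483759
Δ = -0.320890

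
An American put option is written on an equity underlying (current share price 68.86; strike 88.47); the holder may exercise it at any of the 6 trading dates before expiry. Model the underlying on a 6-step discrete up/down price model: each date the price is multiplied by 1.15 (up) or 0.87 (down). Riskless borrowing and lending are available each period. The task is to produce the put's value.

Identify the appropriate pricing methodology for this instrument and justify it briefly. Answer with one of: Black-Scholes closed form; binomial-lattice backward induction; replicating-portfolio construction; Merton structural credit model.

framework: binomial-lattice backward induction

Key observation: the defining feature is the embedded early-exercise option across 6 discrete dates on the spot-68.86 tree; pricing the strike-88.47 put means working backward with an exercise test at every node.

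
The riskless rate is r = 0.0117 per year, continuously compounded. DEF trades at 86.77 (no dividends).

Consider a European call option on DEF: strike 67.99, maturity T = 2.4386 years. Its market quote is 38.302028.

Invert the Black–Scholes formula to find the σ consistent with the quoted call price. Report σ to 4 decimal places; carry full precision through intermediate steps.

sigma = 0.5836

At σ = 0.5836 the Black–Scholes value reproduces the quote:
σ√T = 0.5836·√2.4386 = 0.911351
d₁ = (ln(S/K) + (r+σ²/2)T) / (σ√T) = (ln(86.77/67.99) + (0.0117+0.5836²/2)·2.4386) / 0.911351 = (0.243900 + 0.443812) / 0.911351 = 0.754607
d₂ = d₁ − σ√T = 0.754607 − 0.911351 = -0.156743
e^{−rT} = 0.971872
N(d₁) = 0.774758,  N(d₂) = 0.437724
V = S·N(d₁) − K·e^{−rT}·N(d₂) = 67.225726 − 28.923699 = 38.302028 (matching the quote); vega is positive throughout, so no other σ reproduces this price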